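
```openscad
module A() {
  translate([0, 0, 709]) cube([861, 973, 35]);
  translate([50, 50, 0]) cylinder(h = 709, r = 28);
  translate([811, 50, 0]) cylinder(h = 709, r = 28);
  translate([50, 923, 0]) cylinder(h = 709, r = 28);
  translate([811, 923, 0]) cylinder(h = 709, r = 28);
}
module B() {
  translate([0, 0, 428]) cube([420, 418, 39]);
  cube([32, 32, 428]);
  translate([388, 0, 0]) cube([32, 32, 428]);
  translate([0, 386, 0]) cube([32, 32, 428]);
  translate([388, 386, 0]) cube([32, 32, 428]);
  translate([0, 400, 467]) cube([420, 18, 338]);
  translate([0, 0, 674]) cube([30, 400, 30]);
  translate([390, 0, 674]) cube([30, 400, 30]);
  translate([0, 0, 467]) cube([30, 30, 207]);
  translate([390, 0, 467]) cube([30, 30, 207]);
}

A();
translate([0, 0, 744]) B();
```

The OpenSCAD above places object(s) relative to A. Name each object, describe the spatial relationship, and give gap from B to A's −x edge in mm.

A is a table. B is a chair. The chair is on top of the table. The gap from the chair to the table's −x edge is 0 mm.

The chair's min-x is at 0; the table's min-x is 0; gap = 0 mm.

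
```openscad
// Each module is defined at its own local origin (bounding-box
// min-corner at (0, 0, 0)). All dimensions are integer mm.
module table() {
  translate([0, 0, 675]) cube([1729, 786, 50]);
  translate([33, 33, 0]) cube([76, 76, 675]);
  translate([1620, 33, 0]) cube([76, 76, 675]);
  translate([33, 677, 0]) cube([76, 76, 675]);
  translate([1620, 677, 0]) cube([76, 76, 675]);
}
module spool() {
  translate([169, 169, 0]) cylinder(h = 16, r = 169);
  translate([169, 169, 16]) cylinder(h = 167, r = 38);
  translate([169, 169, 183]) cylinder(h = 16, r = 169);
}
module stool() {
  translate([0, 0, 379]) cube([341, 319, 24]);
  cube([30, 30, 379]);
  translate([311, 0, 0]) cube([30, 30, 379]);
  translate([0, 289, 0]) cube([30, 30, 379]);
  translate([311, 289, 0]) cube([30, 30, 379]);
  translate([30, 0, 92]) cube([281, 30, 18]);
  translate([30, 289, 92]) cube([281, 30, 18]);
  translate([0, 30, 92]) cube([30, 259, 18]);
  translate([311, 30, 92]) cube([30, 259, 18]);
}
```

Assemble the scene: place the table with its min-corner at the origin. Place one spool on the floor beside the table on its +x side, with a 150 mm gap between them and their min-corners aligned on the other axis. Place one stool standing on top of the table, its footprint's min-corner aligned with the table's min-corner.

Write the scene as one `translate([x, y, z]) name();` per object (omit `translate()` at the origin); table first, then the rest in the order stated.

table();
translate([1879, 0, 0]) spool();
translate([0, 0, 725]) stool();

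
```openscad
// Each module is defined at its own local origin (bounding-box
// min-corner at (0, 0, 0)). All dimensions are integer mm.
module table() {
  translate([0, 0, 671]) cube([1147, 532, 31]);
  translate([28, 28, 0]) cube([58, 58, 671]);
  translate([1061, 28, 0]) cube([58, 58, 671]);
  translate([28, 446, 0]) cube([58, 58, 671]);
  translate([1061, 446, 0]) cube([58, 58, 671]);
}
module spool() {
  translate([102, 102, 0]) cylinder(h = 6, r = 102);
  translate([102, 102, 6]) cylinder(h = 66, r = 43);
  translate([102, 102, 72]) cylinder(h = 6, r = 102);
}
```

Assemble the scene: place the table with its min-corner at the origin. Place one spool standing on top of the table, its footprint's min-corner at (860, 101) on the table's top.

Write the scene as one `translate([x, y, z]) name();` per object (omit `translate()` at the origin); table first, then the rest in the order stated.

table();
translate([860, 101, 702]) spool();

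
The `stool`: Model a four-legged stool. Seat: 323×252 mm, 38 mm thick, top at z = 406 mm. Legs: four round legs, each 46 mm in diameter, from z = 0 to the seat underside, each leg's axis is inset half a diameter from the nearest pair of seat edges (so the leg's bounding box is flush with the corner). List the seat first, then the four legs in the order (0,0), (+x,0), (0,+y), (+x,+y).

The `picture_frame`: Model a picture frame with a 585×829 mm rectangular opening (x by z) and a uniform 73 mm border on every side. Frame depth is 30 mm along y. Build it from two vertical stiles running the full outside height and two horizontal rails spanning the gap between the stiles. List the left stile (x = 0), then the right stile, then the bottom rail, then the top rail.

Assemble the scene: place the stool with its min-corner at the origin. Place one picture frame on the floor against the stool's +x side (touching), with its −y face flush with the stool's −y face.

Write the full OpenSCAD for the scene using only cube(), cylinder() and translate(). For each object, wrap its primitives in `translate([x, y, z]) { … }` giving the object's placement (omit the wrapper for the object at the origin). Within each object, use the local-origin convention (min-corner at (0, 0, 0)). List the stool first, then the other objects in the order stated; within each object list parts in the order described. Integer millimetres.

translate([0, 0, 368]) cube([323, 252, 38]);
translate([23, 23, 0]) cylinder(h = 368, r = 23);
translate([300, 23, 0]) cylinder(h = 368, r = 23);
translate([23, 229, 0]) cylinder(h = 368, r = 23);
translate([300, 229, 0]) cylinder(h = 368, r = 23);
translate([323, 0, 0]) {
  cube([73, 30, 975]);
  translate([658, 0, 0]) cube([73, 30, 975]);
  translate([73, 0, 0]) cube([585, 30, 73]);
  translate([73, 0, 902]) cube([585, 30, 73]);
}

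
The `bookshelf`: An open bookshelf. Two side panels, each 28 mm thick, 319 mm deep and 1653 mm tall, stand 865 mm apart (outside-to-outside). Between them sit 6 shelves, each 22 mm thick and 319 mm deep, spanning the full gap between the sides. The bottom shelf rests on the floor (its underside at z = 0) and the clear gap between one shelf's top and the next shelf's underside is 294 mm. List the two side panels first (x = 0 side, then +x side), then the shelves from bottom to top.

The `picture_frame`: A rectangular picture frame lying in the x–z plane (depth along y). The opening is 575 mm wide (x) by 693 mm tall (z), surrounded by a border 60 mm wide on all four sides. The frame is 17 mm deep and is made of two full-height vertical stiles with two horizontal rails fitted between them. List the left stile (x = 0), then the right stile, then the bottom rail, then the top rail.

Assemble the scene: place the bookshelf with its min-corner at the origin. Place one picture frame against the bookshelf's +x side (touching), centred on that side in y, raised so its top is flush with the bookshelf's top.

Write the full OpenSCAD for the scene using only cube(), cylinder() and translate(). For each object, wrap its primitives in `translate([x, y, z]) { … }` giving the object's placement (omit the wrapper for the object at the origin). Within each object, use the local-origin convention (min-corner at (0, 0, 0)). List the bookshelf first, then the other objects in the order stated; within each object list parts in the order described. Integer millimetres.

cube([28, 319, 1653]);
translate([837, 0, 0]) cube([28, 319, 1653]);
translate([28, 0, 0]) cube([809, 319, 22]);
translate([28, 0, 316]) cube([809, 319, 22]);
translate([28, 0, 632]) cube([809, 319, 22]);
translate([28, 0, 948]) cube([809, 319, 22]);
translate([28, 0, 1264]) cube([809, 319, 22]);
translate([28, 0, 1580]) cube([809, 319, 22]);
translate([865, 151, 840]) {
  cube([60, 17, 813]);
  translate([635, 0, 0]) cube([60, 17, 813]);
  translate([60, 0, 0]) cube([575, 17, 60]);
  translate([60, 0, 753]) cube([575, 17, 60]);
}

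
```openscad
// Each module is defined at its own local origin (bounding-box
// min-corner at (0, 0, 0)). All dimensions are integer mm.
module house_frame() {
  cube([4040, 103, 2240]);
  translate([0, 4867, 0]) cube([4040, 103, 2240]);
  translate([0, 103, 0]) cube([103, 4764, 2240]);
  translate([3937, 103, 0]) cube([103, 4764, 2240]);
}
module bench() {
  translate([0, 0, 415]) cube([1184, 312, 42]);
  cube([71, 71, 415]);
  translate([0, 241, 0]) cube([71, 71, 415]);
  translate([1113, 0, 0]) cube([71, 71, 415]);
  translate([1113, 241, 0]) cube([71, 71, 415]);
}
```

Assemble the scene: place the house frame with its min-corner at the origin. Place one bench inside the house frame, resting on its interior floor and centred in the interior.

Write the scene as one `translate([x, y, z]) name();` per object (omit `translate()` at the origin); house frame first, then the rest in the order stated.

house_frame();
translate([1428, 2329, 0]) bench();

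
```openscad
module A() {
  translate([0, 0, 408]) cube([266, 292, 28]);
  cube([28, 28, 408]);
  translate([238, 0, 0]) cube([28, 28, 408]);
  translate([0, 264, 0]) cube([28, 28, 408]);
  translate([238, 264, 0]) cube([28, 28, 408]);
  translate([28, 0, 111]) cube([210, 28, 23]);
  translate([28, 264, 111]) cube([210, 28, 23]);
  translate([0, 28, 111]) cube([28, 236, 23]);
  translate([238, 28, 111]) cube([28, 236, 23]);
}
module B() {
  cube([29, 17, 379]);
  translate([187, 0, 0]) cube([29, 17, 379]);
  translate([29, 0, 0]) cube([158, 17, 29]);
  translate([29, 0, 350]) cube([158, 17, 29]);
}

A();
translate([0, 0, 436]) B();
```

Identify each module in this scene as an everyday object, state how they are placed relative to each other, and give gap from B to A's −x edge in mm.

The picture frame's min-x is at 0; the stool's min-x is 0; gap = 0 mm.

A is a stool. B is a picture frame. The picture frame is on top of the stool. The gap from the picture frame to the stool's −x edge is 0 mm.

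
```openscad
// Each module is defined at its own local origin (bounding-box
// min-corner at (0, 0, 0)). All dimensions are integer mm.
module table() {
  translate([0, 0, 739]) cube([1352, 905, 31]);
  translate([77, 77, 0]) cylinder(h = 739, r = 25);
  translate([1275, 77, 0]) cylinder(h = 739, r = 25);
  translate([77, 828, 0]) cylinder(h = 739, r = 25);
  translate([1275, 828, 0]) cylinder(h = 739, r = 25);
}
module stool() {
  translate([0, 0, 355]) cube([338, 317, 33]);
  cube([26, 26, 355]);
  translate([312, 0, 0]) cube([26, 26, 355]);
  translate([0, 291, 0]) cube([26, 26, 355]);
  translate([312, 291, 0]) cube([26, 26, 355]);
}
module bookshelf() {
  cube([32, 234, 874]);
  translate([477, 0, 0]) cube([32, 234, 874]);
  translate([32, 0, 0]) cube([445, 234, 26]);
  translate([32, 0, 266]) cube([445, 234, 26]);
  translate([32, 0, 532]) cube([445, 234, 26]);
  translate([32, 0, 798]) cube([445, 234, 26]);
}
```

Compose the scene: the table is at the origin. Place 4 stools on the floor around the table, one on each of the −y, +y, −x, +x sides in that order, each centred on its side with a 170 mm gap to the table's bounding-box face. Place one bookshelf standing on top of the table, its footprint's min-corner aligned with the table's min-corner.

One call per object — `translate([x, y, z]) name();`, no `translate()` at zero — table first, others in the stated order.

table();
translate([507, -487, 0]) stool();
translate([507, 1075, 0]) stool();
translate([-508, 294, 0]) stool();
translate([1522, 294, 0]) stool();
translate([0, 0, 770]) bookshelf();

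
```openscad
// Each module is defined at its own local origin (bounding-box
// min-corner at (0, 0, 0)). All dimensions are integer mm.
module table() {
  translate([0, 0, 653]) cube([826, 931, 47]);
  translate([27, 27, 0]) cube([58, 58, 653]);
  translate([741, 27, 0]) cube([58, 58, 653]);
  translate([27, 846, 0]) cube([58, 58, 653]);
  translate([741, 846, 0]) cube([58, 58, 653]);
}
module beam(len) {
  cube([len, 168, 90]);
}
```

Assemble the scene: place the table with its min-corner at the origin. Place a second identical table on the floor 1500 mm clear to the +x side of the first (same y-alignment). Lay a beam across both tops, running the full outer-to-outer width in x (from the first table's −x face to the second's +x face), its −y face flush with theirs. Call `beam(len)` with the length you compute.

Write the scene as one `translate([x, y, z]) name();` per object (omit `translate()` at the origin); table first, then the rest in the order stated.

table();
translate([2326, 0, 0]) table();
translate([0, 0, 700]) beam(3152);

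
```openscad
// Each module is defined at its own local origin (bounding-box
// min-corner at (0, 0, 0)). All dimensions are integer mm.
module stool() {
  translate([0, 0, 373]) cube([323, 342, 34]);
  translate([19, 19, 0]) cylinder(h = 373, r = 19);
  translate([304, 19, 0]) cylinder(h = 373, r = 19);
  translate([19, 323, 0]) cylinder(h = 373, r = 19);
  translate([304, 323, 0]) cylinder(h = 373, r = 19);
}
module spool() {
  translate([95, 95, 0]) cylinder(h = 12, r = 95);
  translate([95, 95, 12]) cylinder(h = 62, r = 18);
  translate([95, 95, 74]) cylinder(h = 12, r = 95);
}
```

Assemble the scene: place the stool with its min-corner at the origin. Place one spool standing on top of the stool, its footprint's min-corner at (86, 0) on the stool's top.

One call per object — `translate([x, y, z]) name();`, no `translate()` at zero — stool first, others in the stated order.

stool();
translate([86, 0, 407]) spool();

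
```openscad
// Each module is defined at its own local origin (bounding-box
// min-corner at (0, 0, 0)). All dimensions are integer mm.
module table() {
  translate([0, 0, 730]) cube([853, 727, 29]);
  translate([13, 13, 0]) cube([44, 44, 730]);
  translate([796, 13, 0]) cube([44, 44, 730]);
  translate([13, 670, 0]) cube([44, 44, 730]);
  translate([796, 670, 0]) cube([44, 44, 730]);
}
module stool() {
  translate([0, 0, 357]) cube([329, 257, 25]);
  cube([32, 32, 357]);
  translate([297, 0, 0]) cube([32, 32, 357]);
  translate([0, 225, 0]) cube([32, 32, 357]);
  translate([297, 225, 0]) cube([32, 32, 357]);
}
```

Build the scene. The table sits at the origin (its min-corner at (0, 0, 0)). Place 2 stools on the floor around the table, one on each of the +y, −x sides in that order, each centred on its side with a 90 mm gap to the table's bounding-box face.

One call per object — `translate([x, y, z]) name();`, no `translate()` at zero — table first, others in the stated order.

table();
translate([262, 817, 0]) stool();
translate([-419, 235, 0]) stool();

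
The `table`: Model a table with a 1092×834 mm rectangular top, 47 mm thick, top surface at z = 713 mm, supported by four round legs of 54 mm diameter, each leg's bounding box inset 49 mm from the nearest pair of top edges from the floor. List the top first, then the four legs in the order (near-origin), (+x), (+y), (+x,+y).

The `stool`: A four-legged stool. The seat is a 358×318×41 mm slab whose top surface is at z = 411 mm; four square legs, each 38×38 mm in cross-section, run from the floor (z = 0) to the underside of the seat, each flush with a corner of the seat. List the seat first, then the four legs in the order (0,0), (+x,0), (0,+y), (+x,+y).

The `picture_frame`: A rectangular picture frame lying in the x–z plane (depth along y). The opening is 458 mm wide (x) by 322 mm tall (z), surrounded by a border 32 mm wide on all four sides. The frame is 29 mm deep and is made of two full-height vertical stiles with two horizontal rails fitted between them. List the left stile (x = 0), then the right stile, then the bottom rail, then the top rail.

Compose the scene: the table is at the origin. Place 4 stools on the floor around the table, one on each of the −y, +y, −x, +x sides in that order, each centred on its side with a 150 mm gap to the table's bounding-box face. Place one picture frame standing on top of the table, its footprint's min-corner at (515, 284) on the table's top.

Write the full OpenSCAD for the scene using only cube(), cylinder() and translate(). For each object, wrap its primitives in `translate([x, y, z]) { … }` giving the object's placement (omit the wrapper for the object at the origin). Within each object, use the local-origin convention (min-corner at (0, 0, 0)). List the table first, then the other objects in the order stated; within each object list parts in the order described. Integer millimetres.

translate([0, 0, 666]) cube([1092, 834, 47]);
translate([76, 76, 0]) cylinder(h = 666, r = 27);
translate([1016, 76, 0]) cylinder(h = 666, r = 27);
translate([76, 758, 0]) cylinder(h = 666, r = 27);
translate([1016, 758, 0]) cylinder(h = 666, r = 27);
translate([367, -468, 0]) {
  translate([0, 0, 370]) cube([358, 318, 41]);
  cube([38, 38, 370]);
  translate([320, 0, 0]) cube([38, 38, 370]);
  translate([0, 280, 0]) cube([38, 38, 370]);
  translate([320, 280, 0]) cube([38, 38, 370]);
}
translate([367, 984, 0]) {
  translate([0, 0, 370]) cube([358, 318, 41]);
  cube([38, 38, 370]);
  translate([320, 0, 0]) cube([38, 38, 370]);
  translate([0, 280, 0]) cube([38, 38, 370]);
  translate([320, 280, 0]) cube([38, 38, 370]);
}
translate([-508, 258, 0]) {
  translate([0, 0, 370]) cube([358, 318, 41]);
  cube([38, 38, 370]);
  translate([320, 0, 0]) cube([38, 38, 370]);
  translate([0, 280, 0]) cube([38, 38, 370]);
  translate([320, 280, 0]) cube([38, 38, 370]);
}
translate([1242, 258, 0]) {
  translate([0, 0, 370]) cube([358, 318, 41]);
  cube([38, 38, 370]);
  translate([320, 0, 0]) cube([38, 38, 370]);
  translate([0, 280, 0]) cube([38, 38, 370]);
  translate([320, 280, 0]) cube([38, 38, 370]);
}
translate([515, 284, 713]) {
  cube([32, 29, 386]);
  translate([490, 0, 0]) cube([32, 29, 386]);
  translate([32, 0, 0]) cube([458, 29, 32]);
  translate([32, 0, 354]) cube([458, 29, 32]);
}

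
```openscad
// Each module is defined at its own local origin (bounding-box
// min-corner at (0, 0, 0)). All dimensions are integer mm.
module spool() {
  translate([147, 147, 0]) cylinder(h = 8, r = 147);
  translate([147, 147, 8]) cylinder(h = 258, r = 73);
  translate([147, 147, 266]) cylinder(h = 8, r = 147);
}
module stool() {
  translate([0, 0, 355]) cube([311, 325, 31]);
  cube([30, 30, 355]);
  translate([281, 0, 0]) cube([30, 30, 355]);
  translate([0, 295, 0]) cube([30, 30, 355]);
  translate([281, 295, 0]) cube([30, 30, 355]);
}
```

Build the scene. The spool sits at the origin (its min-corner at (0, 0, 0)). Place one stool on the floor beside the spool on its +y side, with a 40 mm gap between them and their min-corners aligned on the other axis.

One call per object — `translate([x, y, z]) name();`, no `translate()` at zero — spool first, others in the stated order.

spool();
translate([0, 334, 0]) stool();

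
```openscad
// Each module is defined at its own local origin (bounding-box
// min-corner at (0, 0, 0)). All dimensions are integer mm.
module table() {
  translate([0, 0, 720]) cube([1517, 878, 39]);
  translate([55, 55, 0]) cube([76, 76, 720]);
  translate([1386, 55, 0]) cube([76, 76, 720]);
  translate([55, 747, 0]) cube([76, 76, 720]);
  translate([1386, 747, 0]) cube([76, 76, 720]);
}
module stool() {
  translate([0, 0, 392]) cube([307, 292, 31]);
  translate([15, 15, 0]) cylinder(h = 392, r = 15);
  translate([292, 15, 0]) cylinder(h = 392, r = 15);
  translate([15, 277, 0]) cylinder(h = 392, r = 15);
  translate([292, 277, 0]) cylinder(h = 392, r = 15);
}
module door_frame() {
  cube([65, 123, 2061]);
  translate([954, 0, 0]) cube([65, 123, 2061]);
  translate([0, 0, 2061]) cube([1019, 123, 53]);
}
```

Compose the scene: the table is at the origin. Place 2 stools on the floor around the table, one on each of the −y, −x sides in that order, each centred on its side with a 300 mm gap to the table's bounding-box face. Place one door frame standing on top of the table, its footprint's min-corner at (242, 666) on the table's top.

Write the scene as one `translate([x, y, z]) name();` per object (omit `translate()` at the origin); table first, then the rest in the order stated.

table();
translate([605, -592, 0]) stool();
translate([-607, 293, 0]) stool();
translate([242, 666, 759]) door_frame();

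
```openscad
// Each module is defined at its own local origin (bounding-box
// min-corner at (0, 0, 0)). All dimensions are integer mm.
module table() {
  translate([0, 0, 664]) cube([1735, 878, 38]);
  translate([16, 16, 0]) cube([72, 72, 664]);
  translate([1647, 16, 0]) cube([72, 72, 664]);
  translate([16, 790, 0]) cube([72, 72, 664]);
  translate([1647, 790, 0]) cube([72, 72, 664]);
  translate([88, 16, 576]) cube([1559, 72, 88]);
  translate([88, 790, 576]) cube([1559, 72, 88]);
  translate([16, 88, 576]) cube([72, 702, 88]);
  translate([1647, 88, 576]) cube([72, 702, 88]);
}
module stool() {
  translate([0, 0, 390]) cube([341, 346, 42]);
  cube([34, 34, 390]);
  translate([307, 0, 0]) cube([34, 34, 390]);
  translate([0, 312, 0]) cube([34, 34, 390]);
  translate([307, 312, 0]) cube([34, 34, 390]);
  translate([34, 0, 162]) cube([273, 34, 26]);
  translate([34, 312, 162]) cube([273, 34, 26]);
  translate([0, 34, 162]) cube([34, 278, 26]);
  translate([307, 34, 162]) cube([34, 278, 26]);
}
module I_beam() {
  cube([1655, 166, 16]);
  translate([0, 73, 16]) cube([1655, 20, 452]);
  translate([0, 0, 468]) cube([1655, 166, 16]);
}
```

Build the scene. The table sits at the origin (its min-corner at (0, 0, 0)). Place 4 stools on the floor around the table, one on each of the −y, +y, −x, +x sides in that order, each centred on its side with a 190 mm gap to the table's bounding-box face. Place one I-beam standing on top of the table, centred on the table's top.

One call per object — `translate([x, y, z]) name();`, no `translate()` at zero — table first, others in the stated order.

table();
translate([697, -536, 0]) stool();
translate([697, 1068, 0]) stool();
translate([-531, 266, 0]) stool();
translate([1925, 266, 0]) stool();
translate([40, 356, 702]) I_beam();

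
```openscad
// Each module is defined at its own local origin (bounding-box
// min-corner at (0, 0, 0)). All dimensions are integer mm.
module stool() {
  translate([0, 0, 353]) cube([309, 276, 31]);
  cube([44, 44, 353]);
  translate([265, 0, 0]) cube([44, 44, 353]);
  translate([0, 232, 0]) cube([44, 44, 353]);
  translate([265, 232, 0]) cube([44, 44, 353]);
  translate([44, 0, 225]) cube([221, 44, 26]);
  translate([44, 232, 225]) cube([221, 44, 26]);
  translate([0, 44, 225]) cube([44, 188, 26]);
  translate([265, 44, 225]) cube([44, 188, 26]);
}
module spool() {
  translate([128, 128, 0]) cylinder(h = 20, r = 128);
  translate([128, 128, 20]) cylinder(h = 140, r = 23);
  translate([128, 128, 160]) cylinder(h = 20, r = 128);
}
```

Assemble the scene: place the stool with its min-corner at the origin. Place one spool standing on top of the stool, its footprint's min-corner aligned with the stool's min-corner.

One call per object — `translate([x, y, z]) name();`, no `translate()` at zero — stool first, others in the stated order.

stool();
translate([0, 0, 384]) spool();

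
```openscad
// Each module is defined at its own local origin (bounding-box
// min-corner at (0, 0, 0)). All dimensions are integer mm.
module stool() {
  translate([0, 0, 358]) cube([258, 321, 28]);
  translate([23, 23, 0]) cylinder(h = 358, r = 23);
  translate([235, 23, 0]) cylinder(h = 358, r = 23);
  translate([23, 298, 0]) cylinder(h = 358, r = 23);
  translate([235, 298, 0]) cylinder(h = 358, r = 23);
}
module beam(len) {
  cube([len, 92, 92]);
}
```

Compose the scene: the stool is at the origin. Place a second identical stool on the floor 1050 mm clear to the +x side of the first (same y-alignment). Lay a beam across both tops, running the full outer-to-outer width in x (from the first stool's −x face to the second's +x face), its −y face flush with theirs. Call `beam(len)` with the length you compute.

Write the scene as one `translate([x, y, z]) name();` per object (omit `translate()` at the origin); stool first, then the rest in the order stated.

stool();
translate([1308, 0, 0]) stool();
translate([0, 0, 386]) beam(1566);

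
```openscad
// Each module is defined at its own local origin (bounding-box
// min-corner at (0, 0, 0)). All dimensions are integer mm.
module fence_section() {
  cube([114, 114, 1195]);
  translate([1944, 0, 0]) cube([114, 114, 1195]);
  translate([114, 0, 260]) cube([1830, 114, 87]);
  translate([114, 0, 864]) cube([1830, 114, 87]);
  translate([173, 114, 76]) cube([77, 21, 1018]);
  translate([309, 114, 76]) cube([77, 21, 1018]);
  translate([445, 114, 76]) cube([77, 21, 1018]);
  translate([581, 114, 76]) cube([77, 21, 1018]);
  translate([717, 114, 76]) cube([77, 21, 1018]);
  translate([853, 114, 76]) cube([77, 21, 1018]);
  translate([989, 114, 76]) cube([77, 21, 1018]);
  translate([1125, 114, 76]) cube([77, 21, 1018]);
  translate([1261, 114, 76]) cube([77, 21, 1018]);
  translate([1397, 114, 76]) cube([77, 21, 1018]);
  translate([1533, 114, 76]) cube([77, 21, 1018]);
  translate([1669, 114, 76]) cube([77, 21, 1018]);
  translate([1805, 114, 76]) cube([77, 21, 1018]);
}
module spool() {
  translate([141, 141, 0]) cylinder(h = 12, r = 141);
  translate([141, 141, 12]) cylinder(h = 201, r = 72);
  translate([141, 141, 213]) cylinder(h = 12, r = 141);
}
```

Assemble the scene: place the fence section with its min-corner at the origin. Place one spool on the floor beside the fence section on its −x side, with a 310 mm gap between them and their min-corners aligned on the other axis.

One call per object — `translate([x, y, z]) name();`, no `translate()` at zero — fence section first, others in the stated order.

fence_section();
translate([-592, 0, 0]) spool();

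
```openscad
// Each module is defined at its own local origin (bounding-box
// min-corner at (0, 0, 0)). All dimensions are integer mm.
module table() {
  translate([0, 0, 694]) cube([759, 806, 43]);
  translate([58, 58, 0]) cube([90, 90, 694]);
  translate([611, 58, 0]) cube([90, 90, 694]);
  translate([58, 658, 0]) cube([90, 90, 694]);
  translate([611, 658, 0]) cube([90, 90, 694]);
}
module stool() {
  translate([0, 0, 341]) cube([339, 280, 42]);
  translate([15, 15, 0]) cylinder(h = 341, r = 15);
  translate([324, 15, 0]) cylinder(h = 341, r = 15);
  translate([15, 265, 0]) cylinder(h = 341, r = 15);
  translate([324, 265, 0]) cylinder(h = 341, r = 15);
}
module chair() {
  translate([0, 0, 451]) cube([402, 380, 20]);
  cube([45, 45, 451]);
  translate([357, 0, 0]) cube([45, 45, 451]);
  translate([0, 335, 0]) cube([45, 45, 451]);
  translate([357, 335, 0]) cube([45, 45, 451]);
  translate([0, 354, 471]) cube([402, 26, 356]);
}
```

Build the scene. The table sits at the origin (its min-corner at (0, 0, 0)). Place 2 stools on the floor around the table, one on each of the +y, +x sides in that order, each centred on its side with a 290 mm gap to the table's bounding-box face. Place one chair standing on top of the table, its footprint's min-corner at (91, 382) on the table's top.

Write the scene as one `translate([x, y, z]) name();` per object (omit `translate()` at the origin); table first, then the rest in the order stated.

table();
translate([210, 1096, 0]) stool();
translate([1049, 263, 0]) stool();
translate([91, 382, 737]) chair();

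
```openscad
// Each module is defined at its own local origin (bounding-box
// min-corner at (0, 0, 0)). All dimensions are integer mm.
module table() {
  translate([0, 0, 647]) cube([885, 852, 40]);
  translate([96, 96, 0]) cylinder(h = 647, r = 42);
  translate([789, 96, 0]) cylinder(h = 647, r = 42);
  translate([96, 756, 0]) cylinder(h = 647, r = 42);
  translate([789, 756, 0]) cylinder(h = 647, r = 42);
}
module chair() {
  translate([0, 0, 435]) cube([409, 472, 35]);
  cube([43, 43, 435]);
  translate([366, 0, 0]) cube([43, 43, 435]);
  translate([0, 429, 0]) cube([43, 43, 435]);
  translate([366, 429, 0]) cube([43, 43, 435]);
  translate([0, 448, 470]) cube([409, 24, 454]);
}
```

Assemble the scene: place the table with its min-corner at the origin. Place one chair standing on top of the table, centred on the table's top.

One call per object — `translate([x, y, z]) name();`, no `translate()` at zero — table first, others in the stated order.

table();
translate([238, 190, 687]) chair();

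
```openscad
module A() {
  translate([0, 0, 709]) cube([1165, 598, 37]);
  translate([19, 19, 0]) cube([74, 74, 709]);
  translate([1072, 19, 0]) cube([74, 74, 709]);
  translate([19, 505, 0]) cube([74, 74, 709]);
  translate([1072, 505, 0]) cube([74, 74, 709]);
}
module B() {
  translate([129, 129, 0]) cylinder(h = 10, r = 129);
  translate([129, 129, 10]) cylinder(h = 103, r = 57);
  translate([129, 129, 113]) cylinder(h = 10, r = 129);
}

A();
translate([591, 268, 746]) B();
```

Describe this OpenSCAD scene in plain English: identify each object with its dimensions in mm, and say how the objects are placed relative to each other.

A is a table with a 1165×598 mm rectangular top, 37 mm thick, top surface at z = 746 mm, supported by four 74×74 mm square legs, each inset 19 mm from the nearest pair of top edges, running from the floor.

B is a spool: two coaxial disc flanges of radius 129 mm and thickness 10 mm, joined by a core cylinder of radius 57 mm and height 103 mm. The lower flange rests on z = 0 and the three cylinders share a vertical axis.

The spool is on top of the table.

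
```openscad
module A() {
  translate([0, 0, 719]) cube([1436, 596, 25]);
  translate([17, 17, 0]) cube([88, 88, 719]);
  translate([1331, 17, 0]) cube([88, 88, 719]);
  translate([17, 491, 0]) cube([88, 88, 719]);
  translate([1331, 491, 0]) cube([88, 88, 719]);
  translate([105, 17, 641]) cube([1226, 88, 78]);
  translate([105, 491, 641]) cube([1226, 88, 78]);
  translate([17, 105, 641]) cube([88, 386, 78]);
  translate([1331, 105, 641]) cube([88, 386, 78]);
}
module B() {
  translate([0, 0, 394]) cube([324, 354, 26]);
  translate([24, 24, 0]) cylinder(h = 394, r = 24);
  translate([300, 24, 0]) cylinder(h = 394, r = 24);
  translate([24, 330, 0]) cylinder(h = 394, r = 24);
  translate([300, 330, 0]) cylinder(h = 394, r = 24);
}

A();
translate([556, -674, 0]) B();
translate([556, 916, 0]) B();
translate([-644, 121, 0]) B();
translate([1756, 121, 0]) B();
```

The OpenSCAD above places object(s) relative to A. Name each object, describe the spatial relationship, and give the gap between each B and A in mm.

A is a table. B is a stool. Four stools sit around the table at the −y, +y, −x, +x sides. The gap between each stool and the table is 320 mm.

Each stool's nearest face is 320 mm from the table's bounding box.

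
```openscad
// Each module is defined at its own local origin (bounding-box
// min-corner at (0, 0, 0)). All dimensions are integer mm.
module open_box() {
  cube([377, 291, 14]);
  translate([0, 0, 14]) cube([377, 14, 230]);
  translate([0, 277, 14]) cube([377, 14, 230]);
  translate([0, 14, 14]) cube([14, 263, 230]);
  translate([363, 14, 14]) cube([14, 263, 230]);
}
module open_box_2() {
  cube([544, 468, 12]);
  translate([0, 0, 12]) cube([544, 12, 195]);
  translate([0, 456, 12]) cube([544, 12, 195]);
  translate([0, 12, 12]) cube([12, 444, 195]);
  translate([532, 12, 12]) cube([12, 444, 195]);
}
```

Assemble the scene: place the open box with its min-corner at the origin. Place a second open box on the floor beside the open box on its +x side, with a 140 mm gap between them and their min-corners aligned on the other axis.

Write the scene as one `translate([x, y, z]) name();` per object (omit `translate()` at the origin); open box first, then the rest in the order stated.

open_box();
translate([517, 0, 0]) open_box_2();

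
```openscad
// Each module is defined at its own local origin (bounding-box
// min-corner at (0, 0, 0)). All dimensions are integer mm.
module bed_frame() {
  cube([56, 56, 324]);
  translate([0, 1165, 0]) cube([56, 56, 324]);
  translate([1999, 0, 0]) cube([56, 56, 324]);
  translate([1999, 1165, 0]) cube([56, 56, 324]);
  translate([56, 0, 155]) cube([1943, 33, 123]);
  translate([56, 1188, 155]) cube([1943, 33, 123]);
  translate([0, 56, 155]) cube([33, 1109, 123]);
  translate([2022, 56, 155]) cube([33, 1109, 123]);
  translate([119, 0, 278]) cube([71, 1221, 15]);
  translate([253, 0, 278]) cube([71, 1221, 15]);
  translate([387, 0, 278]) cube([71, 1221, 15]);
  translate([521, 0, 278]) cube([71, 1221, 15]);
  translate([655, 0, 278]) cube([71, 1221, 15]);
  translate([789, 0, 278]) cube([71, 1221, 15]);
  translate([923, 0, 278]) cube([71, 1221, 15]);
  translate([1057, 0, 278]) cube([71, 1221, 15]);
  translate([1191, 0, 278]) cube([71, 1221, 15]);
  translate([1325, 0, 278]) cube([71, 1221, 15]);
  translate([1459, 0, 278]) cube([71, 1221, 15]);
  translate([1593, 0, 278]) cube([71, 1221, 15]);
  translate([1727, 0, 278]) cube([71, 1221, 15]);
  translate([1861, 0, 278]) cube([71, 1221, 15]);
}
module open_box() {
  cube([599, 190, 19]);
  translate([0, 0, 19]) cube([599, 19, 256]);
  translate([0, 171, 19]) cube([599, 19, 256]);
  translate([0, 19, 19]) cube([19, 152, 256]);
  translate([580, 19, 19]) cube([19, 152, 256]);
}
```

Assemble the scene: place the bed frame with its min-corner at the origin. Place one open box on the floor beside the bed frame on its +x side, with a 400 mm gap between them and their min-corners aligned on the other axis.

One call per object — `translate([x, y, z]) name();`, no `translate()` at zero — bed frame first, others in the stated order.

bed_frame();
translate([2455, 0, 0]) open_box();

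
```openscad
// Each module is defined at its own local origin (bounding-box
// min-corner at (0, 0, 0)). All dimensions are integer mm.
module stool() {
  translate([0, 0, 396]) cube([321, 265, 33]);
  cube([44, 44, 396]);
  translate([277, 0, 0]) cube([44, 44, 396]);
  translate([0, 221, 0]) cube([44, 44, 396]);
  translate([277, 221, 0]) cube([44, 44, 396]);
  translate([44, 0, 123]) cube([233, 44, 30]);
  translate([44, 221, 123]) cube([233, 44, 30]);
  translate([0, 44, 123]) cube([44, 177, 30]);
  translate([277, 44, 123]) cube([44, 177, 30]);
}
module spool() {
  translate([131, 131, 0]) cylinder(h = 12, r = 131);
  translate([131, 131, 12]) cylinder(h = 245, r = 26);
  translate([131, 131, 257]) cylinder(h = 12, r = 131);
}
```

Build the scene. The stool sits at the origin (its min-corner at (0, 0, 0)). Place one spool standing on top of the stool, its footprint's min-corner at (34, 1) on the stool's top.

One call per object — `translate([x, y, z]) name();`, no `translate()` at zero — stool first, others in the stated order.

stool();
translate([34, 1, 429]) spool();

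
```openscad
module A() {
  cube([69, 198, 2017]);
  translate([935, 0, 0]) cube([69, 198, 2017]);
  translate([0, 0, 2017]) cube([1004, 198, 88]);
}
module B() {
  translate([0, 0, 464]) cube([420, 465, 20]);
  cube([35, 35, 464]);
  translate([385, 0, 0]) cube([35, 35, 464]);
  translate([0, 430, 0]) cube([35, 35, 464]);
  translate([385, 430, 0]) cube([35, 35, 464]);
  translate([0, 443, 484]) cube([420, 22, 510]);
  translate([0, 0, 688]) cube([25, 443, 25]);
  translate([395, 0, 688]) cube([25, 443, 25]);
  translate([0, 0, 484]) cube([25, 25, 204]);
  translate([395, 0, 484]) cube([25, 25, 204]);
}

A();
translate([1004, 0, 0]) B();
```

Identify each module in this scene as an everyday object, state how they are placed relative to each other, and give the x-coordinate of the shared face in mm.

A is a door frame. B is a chair. The chair is against the door frame's +x side, with their −y faces flush. The x-coordinate of the shared face is 1004 mm.

The door frame's +x face and the chair's −x face are both at x = 1004 mm.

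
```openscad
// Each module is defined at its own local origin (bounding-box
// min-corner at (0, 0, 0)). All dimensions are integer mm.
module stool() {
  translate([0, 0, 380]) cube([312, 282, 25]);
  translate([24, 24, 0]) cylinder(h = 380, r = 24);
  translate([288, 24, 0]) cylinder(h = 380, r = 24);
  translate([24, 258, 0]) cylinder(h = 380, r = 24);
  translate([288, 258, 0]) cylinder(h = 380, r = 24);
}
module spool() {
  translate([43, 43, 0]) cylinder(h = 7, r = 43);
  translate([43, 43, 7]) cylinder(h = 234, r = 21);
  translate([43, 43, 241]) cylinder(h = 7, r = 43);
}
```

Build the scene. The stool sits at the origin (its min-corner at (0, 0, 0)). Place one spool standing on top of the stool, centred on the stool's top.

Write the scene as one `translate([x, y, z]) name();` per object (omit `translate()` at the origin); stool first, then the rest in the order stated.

stool();
translate([113, 98, 405]) spool();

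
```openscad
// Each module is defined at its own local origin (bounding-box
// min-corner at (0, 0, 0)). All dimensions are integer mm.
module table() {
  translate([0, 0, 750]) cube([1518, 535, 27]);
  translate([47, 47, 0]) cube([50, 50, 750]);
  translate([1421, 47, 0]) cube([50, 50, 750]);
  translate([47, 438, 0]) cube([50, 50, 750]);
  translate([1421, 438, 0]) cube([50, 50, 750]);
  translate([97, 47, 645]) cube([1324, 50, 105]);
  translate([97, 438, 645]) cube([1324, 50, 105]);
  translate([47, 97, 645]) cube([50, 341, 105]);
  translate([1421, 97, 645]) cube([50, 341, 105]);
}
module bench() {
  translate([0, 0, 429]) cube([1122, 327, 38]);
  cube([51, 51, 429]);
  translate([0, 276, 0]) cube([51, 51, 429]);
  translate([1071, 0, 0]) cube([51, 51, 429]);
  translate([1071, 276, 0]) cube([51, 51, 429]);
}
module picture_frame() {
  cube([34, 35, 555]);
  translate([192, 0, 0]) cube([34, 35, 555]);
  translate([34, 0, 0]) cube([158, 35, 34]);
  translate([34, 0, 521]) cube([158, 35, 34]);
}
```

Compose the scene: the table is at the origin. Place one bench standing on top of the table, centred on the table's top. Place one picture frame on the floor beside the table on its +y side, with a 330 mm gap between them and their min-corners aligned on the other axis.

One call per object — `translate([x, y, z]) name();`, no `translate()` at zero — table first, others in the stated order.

table();
translate([198, 104, 777]) bench();
translate([0, 865, 0]) picture_frame();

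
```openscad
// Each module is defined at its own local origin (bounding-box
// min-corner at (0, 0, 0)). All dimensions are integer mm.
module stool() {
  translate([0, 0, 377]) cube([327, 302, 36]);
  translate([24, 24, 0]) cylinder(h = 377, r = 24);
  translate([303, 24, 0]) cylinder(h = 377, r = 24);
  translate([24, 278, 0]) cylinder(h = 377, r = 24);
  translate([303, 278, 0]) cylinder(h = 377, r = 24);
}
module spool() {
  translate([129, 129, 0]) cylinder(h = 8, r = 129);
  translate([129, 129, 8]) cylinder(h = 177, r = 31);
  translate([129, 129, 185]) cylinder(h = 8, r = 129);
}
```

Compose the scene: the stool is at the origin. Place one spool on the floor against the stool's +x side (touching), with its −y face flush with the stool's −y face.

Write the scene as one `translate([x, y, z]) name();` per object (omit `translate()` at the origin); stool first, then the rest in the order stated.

stool();
translate([327, 0, 0]) spool();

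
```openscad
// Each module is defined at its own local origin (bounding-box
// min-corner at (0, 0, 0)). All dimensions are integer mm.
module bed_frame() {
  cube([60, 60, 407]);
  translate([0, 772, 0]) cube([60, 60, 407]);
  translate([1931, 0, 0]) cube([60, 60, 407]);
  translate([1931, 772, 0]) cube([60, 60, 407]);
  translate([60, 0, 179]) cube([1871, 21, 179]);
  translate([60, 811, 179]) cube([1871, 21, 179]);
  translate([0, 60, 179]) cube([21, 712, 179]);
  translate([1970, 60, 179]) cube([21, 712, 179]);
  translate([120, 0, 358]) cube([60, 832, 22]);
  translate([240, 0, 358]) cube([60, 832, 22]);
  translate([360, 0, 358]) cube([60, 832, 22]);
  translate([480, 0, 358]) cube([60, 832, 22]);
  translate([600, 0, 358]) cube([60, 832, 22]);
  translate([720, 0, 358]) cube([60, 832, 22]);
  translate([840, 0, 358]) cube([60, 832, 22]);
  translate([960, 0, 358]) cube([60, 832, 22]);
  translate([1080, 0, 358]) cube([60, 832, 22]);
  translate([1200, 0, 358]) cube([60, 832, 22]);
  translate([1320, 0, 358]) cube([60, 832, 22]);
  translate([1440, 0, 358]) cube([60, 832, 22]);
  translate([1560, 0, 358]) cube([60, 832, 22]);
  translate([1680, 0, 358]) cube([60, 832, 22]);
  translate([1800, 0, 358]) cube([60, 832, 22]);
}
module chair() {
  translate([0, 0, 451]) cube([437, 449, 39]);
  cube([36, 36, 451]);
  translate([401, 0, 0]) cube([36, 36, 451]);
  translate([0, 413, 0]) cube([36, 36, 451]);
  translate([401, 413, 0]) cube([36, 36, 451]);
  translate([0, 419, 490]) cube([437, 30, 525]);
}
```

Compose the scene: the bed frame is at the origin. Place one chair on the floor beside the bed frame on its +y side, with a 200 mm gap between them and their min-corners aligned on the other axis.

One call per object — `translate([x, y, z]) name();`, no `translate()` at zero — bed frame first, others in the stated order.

bed_frame();
translate([0, 1032, 0]) chair();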